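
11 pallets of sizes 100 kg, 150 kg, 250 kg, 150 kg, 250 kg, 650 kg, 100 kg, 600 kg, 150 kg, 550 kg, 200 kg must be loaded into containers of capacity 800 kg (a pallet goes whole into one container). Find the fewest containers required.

4

Total = 650 + 600 + 550 + 250 + 250 + 200 + 150 + 150 + 150 + 100 + 100 = 3150 kg.
Lower bound: ⌈3150/800⌉ = 4 containers.
A packing using 4 containers:
  container 1: 650 + 150 = 800
  container 2: 600 + 200 = 800
  container 3: 550 + 250 = 800
  container 4: 250 + 150 + 150 + 100 + 100 = 750
This matches the lower bound, so 4 is optimal.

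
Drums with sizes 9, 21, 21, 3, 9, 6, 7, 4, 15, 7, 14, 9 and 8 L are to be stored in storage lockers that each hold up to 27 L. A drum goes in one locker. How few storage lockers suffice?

6

Total = 21 + 21 + 15 + 14 + 9 + 9 + 9 + 8 + 7 + 7 + 6 + 4 + 3 = 133 L.
Lower bound: ⌈133/27⌉ = 5 storage lockers.
A packing using 6 storage lockers:
  locker 1: 21 + 6 = 27
  locker 2: 21 + 4 = 25
  locker 3: 15 + 9 + 3 = 27
  locker 4: 14 + 9 = 23
  locker 5: 9 + 8 + 7 = 24
  locker 6: 7 = 7
No arrangement into 5 storage lockers stays within capacity, so 6 is optimal.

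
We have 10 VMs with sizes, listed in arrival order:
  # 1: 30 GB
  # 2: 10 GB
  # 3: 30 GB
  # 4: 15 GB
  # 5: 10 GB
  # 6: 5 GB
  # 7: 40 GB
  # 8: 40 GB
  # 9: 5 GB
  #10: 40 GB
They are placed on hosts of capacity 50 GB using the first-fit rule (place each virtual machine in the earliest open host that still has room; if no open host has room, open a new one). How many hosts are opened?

  30 → host 1 (new)  [load 30/50]
  10 → host 1  [load 40/50]
  30 → host 2 (new)  [load 30/50]
  15 → host 2  [load 45/50]
  10 → host 1  [load 50/50]
  5 → host 2  [load 50/50]
  40 → host 3 (new)  [load 40/50]
  40 → host 4 (new)  [load 40/50]
  5 → host 3  [load 45/50]
  40 → host 5 (new)  [load 40/50]
5 hosts opened.

5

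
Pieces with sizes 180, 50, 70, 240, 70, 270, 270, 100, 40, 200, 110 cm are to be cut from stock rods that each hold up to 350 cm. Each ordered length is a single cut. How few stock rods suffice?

5

Total = 270 + 270 + 240 + 200 + 180 + 110 + 100 + 70 + 70 + 50 + 40 = 1600 cm.
Lower bound: ⌈1600/350⌉ = 5 stock rods.
A packing using 5 stock rods:
  stock rod 1: 270 + 70 = 340
  stock rod 2: 270 + 70 = 340
  stock rod 3: 240 + 110 = 350
  stock rod 4: 200 + 100 + 50 = 350
  stock rod 5: 180 + 40 = 220
This matches the lower bound, so 5 is optimal.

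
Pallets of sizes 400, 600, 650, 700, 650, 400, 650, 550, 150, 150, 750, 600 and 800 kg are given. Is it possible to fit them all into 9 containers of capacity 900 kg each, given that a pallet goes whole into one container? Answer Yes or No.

No

Total = 7050 kg; ⌈7050/900⌉ = 8.
9 pallets each exceed half the capacity and cannot share a container, forcing at least 9 containers.
The bound of 9 does not rule out 9, but exhaustive search shows no assignment into 9 containers of capacity 900 kg exists — the minimum is 10.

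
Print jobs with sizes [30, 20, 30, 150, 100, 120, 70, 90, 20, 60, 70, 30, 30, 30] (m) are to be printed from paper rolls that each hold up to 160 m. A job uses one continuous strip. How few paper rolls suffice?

6

Total = 150 + 120 + 100 + 90 + 70 + 70 + 60 + 30 + 30 + 30 + 30 + 30 + 20 + 20 = 850 m.
Lower bound: ⌈850/160⌉ = 6 paper rolls.
A packing using 6 paper rolls:
  roll 1: 150 = 150
  roll 2: 120 + 30 = 150
  roll 3: 100 + 60 = 160
  roll 4: 90 + 70 = 160
  roll 5: 70 + 30 + 30 + 30 = 160
  roll 6: 30 + 20 + 20 = 70
This matches the lower bound, so 6 is optimal.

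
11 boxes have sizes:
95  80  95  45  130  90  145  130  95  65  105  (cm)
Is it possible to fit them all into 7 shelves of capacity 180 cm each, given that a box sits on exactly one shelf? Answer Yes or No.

Total = 1075 cm; ⌈1075/180⌉ = 6.
7 boxes each exceed half the capacity and cannot share a shelf, forcing at least 7 shelves.
The bound of 7 does not rule out 7, but exhaustive search shows no assignment into 7 shelves of capacity 180 cm exists — the minimum is 8.

No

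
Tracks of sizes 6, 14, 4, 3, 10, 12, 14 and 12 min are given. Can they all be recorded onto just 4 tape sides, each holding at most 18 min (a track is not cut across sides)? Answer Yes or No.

No

Total = 75 min; ⌈75/18⌉ = 5.
At least 5 tape sides are required, but only 4 are allowed.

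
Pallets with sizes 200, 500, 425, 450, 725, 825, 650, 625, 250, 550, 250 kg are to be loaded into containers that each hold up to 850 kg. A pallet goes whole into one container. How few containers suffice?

8

Total = 825 + 725 + 650 + 625 + 550 + 500 + 450 + 425 + 250 + 250 + 200 = 5450 kg.
Lower bound: ⌈5450/850⌉ = 7 containers.
A packing using 8 containers:
  container 1: 825 = 825
  container 2: 725 = 725
  container 3: 650 + 200 = 850
  container 4: 625 = 625
  container 5: 550 + 250 = 800
  container 6: 500 + 250 = 750
  container 7: 450 = 450
  container 8: 425 = 425
No arrangement into 7 containers stays within capacity, so 8 is optimal.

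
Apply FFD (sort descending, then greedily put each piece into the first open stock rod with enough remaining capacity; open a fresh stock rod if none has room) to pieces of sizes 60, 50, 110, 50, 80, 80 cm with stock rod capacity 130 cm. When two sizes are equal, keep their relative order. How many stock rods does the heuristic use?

Sorted descending: 110, 80, 80, 60, 50, 50.
  110 → stock rod 1 (new)  [load 110/130]
  80 → stock rod 2 (new)  [load 80/130]
  80 → stock rod 3 (new)  [load 80/130]
  60 → stock rod 4 (new)  [load 60/130]
  50 → stock rod 2  [load 130/130]
  50 → stock rod 3  [load 130/130]
4 stock rods opened.

4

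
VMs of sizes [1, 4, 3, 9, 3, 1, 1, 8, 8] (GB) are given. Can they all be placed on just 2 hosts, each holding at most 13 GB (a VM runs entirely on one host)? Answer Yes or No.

No

Total = 38 GB; ⌈38/13⌉ = 3.
At least 3 hosts are required, but only 2 are allowed.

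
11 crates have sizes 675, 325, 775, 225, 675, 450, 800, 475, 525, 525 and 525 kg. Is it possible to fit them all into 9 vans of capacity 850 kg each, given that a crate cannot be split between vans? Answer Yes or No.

Yes

A valid assignment using 9 vans:
  van 1: 800 = 800
  van 2: 775 = 775
  van 3: 675 = 675
  van 4: 675 = 675
  van 5: 525 + 325 = 850
  van 6: 525 + 225 = 750
  van 7: 525 = 525
  van 8: 475 = 475
  van 9: 450 = 450
Every load is within 850 kg, so 9 vans suffice.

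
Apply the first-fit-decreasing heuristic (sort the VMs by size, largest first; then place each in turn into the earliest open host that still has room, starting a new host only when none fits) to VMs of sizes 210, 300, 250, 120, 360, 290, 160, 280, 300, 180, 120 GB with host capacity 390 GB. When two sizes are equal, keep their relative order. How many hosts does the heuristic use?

8

Sorted descending: 360, 300, 300, 290, 280, 250, 210, 180, 160, 120, 120.
  360 → host 1 (new)  [load 360/390]
  300 → host 2 (new)  [load 300/390]
  300 → host 3 (new)  [load 300/390]
  290 → host 4 (new)  [load 290/390]
  280 → host 5 (new)  [load 280/390]
  250 → host 6 (new)  [load 250/390]
  210 → host 7 (new)  [load 210/390]
  180 → host 7  [load 390/390]
  160 → host 8 (new)  [load 160/390]
  120 → host 6  [load 370/390]
  120 → host 8  [load 280/390]
8 hosts opened.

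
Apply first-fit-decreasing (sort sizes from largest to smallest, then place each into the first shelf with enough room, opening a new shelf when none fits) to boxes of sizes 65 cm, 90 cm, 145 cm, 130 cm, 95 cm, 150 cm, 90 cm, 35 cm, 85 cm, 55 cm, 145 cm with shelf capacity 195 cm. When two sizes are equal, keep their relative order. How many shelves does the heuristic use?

Sorted descending: 150, 145, 145, 130, 95, 90, 90, 85, 65, 55, 35.
  150 → shelf 1 (new)  [load 150/195]
  145 → shelf 2 (new)  [load 145/195]
  145 → shelf 3 (new)  [load 145/195]
  130 → shelf 4 (new)  [load 130/195]
  95 → shelf 5 (new)  [load 95/195]
  90 → shelf 5  [load 185/195]
  90 → shelf 6 (new)  [load 90/195]
  85 → shelf 6  [load 175/195]
  65 → shelf 4  [load 195/195]
  55 → shelf 7 (new)  [load 55/195]
  35 → shelf 1  [load 185/195]
7 shelves opened.

7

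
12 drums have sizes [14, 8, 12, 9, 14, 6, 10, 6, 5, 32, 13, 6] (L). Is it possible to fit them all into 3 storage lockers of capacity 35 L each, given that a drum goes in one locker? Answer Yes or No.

No

Total = 135 L; ⌈135/35⌉ = 4.
At least 4 storage lockers are required, but only 3 are allowed.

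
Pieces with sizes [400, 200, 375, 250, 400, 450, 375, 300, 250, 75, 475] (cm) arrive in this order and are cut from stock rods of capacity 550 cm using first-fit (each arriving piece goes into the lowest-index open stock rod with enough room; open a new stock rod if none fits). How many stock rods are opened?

  400 → stock rod 1 (new)  [load 400/550]
  200 → stock rod 2 (new)  [load 200/550]
  375 → stock rod 3 (new)  [load 375/550]
  250 → stock rod 2  [load 450/550]
  400 → stock rod 4 (new)  [load 400/550]
  450 → stock rod 5 (new)  [load 450/550]
  375 → stock rod 6 (new)  [load 375/550]
  300 → stock rod 7 (new)  [load 300/550]
  250 → stock rod 7  [load 550/550]
  75 → stock rod 1  [load 475/550]
  475 → stock rod 8 (new)  [load 475/550]
8 stock rods opened.

8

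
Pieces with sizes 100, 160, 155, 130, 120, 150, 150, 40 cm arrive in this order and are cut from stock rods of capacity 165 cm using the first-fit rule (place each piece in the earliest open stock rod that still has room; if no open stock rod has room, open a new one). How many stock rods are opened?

  100 → stock rod 1 (new)  [load 100/165]
  160 → stock rod 2 (new)  [load 160/165]
  155 → stock rod 3 (new)  [load 155/165]
  130 → stock rod 4 (new)  [load 130/165]
  120 → stock rod 5 (new)  [load 120/165]
  150 → stock rod 6 (new)  [load 150/165]
  150 → stock rod 7 (new)  [load 150/165]
  40 → stock rod 1  [load 140/165]
7 stock rods opened.

7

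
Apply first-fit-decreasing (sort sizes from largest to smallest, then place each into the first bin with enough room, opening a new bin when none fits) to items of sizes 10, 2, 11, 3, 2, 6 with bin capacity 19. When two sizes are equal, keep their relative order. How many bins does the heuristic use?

2

Sorted descending: 11, 10, 6, 3, 2, 2.
  11 → bin 1 (new)  [load 11/19]
  10 → bin 2 (new)  [load 10/19]
  6 → bin 1  [load 17/19]
  3 → bin 2  [load 13/19]
  2 → bin 1  [load 19/19]
  2 → bin 2  [load 15/19]
2 bins opened.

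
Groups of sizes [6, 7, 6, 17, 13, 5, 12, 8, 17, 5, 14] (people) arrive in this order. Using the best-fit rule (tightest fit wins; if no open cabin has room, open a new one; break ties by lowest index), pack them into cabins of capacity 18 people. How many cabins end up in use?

7

  6 → cabin 1 (new)  [load 6/18]
  7 → cabin 1  [load 13/18]
  6 → cabin 2 (new)  [load 6/18]
  17 → cabin 3 (new)  [load 17/18]
  13 → cabin 4 (new)  [load 13/18]
  5 → cabin 1  [load 18/18]
  12 → cabin 2  [load 18/18]
  8 → cabin 5 (new)  [load 8/18]
  17 → cabin 6 (new)  [load 17/18]
  5 → cabin 4  [load 18/18]
  14 → cabin 7 (new)  [load 14/18]
7 cabins opened.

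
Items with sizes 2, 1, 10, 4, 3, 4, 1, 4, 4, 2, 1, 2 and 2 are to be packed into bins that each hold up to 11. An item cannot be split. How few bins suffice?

Total = 10 + 4 + 4 + 4 + 4 + 3 + 2 + 2 + 2 + 2 + 1 + 1 + 1 = 40.
Lower bound: ⌈40/11⌉ = 4 bins.
A packing using 4 bins:
  bin 1: 10 + 1 = 11
  bin 2: 4 + 4 + 3 = 11
  bin 3: 4 + 4 + 2 + 1 = 11
  bin 4: 2 + 2 + 2 + 1 = 7
This matches the lower bound, so 4 is optimal.

4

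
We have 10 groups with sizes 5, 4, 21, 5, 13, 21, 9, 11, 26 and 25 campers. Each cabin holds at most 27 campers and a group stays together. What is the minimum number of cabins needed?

6

Total = 26 + 25 + 21 + 21 + 13 + 11 + 9 + 5 + 5 + 4 = 140 campers.
Lower bound: ⌈140/27⌉ = 6 cabins.
A packing using 6 cabins:
  cabin 1: 26 = 26
  cabin 2: 25 = 25
  cabin 3: 21 + 5 = 26
  cabin 4: 21 + 5 = 26
  cabin 5: 13 + 11 = 24
  cabin 6: 9 + 4 = 13
This matches the lower bound, so 6 is optimal.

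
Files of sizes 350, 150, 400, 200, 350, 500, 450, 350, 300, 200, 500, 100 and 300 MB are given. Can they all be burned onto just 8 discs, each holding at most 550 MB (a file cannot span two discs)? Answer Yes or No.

Total = 4150 MB; ⌈4150/550⌉ = 8.
9 files each exceed half the capacity and cannot share a disc, forcing at least 9 discs.
At least 9 discs are required, but only 8 are allowed.

No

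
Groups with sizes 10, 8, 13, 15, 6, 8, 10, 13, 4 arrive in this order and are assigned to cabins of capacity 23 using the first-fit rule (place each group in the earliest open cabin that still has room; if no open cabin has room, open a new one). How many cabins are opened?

4

  10 → cabin 1 (new)  [load 10/23]
  8 → cabin 1  [load 18/23]
  13 → cabin 2 (new)  [load 13/23]
  15 → cabin 3 (new)  [load 15/23]
  6 → cabin 2  [load 19/23]
  8 → cabin 3  [load 23/23]
  10 → cabin 4 (new)  [load 10/23]
  13 → cabin 4  [load 23/23]
  4 → cabin 1  [load 22/23]
4 cabins opened.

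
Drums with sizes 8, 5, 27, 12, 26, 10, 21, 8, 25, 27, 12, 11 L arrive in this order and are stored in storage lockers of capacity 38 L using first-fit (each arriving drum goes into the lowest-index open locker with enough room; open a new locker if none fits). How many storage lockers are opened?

6

  8 → locker 1 (new)  [load 8/38]
  5 → locker 1  [load 13/38]
  27 → locker 2 (new)  [load 27/38]
  12 → locker 1  [load 25/38]
  26 → locker 3 (new)  [load 26/38]
  10 → locker 1  [load 35/38]
  21 → locker 4 (new)  [load 21/38]
  8 → locker 2  [load 35/38]
  25 → locker 5 (new)  [load 25/38]
  27 → locker 6 (new)  [load 27/38]
  12 → locker 3  [load 38/38]
  11 → locker 4  [load 32/38]
6 storage lockers opened.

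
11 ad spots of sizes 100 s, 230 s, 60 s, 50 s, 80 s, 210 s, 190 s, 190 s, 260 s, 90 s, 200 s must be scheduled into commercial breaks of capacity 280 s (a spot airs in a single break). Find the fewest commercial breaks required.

7

Total = 260 + 230 + 210 + 200 + 190 + 190 + 100 + 90 + 80 + 60 + 50 = 1660 s.
Lower bound: ⌈1660/280⌉ = 6 commercial breaks.
A packing using 7 commercial breaks:
  break 1: 260 = 260
  break 2: 230 + 50 = 280
  break 3: 210 + 60 = 270
  break 4: 200 + 80 = 280
  break 5: 190 + 90 = 280
  break 6: 190 = 190
  break 7: 100 = 100
No arrangement into 6 commercial breaks stays within capacity, so 7 is optimal.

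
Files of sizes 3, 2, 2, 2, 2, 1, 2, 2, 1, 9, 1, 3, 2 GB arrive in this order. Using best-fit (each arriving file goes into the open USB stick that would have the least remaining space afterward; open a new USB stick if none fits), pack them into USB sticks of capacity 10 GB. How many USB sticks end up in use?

  3 → USB stick 1 (new)  [load 3/10]
  2 → USB stick 1  [load 5/10]
  2 → USB stick 1  [load 7/10]
  2 → USB stick 1  [load 9/10]
  2 → USB stick 2 (new)  [load 2/10]
  1 → USB stick 1  [load 10/10]
  2 → USB stick 2  [load 4/10]
  2 → USB stick 2  [load 6/10]
  1 → USB stick 2  [load 7/10]
  9 → USB stick 3 (new)  [load 9/10]
  1 → USB stick 3  [load 10/10]
  3 → USB stick 2  [load 10/10]
  2 → USB stick 4 (new)  [load 2/10]
4 USB sticks opened.

4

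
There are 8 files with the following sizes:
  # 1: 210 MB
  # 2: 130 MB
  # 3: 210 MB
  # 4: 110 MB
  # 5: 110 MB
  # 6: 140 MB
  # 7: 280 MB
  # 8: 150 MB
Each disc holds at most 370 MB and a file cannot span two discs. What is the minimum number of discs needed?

4

Total = 280 + 210 + 210 + 150 + 140 + 130 + 110 + 110 = 1340 MB.
Lower bound: ⌈1340/370⌉ = 4 discs.
A packing using 4 discs:
  disc 1: 280 = 280
  disc 2: 210 + 150 = 360
  disc 3: 210 + 140 = 350
  disc 4: 130 + 110 + 110 = 350
This matches the lower bound, so 4 is optimal.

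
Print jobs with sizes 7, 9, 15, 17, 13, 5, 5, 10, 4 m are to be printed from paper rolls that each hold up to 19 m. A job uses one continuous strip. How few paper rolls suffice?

5

Total = 17 + 15 + 13 + 10 + 9 + 7 + 5 + 5 + 4 = 85 m.
Lower bound: ⌈85/19⌉ = 5 paper rolls.
A packing using 5 paper rolls:
  roll 1: 17 = 17
  roll 2: 15 + 4 = 19
  roll 3: 13 + 5 = 18
  roll 4: 10 + 9 = 19
  roll 5: 7 + 5 = 12
This matches the lower bound, so 5 is optimal.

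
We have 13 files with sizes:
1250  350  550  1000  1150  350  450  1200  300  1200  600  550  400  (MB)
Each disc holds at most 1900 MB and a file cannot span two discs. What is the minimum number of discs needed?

Total = 1250 + 1200 + 1200 + 1150 + 1000 + 600 + 550 + 550 + 450 + 400 + 350 + 350 + 300 = 9350 MB.
Lower bound: ⌈9350/1900⌉ = 5 discs.
A packing using 6 discs:
  disc 1: 1250 + 600 = 1850
  disc 2: 1200 + 550 = 1750
  disc 3: 1200 + 550 = 1750
  disc 4: 1150 + 450 + 300 = 1900
  disc 5: 1000 + 400 + 350 = 1750
  disc 6: 350 = 350
No arrangement into 5 discs stays within capacity, so 6 is optimal.

6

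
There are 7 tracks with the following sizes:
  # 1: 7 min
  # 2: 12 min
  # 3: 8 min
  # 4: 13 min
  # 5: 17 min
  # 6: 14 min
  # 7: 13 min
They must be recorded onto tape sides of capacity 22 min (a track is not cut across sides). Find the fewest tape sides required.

Total = 17 + 14 + 13 + 13 + 12 + 8 + 7 = 84 min.
Lower bound: ⌈84/22⌉ = 4 tape sides.
Also, 5 tracks each exceed 11 min, and no two of those can share a side, so at least 5 tape sides are needed.
A packing using 5 tape sides:
  side 1: 17 = 17
  side 2: 14 + 8 = 22
  side 3: 13 + 7 = 20
  side 4: 13 = 13
  side 5: 12 = 12
This matches the lower bound, so 5 is optimal.

5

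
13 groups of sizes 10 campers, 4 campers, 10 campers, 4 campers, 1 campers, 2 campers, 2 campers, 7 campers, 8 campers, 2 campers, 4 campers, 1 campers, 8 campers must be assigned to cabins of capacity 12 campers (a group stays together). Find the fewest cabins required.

Total = 10 + 10 + 8 + 8 + 7 + 4 + 4 + 4 + 2 + 2 + 2 + 1 + 1 = 63 campers.
Lower bound: ⌈63/12⌉ = 6 cabins.
A packing using 6 cabins:
  cabin 1: 10 + 2 = 12
  cabin 2: 10 + 2 = 12
  cabin 3: 8 + 4 = 12
  cabin 4: 8 + 4 = 12
  cabin 5: 7 + 4 + 1 = 12
  cabin 6: 2 + 1 = 3
This matches the lower bound, so 6 is optimal.

6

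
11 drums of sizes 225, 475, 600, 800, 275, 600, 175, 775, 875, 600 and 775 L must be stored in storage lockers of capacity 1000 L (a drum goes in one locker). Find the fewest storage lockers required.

Total = 875 + 800 + 775 + 775 + 600 + 600 + 600 + 475 + 275 + 225 + 175 = 6175 L.
Lower bound: ⌈6175/1000⌉ = 7 storage lockers.
A packing using 8 storage lockers:
  locker 1: 875 = 875
  locker 2: 800 + 175 = 975
  locker 3: 775 + 225 = 1000
  locker 4: 775 = 775
  locker 5: 600 + 275 = 875
  locker 6: 600 = 600
  locker 7: 600 = 600
  locker 8: 475 = 475
No arrangement into 7 storage lockers stays within capacity, so 8 is optimal.

8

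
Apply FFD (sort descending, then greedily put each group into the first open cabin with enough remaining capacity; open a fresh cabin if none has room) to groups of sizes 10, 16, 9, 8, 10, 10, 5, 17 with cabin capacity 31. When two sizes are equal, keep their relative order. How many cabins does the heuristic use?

3

Sorted descending: 17, 16, 10, 10, 10, 9, 8, 5.
  17 → cabin 1 (new)  [load 17/31]
  16 → cabin 2 (new)  [load 16/31]
  10 → cabin 1  [load 27/31]
  10 → cabin 2  [load 26/31]
  10 → cabin 3 (new)  [load 10/31]
  9 → cabin 3  [load 19/31]
  8 → cabin 3  [load 27/31]
  5 → cabin 2  [load 31/31]
3 cabins opened.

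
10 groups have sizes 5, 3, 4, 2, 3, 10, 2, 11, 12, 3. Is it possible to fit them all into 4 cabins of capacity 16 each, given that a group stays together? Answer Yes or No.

A valid assignment using 4 cabins:
  cabin 1: 12 + 4 = 16
  cabin 2: 11 + 5 = 16
  cabin 3: 10 + 3 + 3 = 16
  cabin 4: 3 + 2 + 2 = 7
Every load is within 16, so 4 cabins suffice.

Yes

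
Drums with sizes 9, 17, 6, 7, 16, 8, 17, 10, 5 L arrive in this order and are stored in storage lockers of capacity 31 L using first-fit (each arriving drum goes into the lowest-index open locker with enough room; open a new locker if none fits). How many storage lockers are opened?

  9 → locker 1 (new)  [load 9/31]
  17 → locker 1  [load 26/31]
  6 → locker 2 (new)  [load 6/31]
  7 → locker 2  [load 13/31]
  16 → locker 2  [load 29/31]
  8 → locker 3 (new)  [load 8/31]
  17 → locker 3  [load 25/31]
  10 → locker 4 (new)  [load 10/31]
  5 → locker 1  [load 31/31]
4 storage lockers opened.

4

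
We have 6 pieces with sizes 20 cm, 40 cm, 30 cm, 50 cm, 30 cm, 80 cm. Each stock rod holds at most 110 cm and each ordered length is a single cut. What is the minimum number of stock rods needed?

3

Total = 80 + 50 + 40 + 30 + 30 + 20 = 250 cm.
Lower bound: ⌈250/110⌉ = 3 stock rods.
A packing using 3 stock rods:
  stock rod 1: 80 + 30 = 110
  stock rod 2: 50 + 40 + 20 = 110
  stock rod 3: 30 = 30
This matches the lower bound, so 3 is optimal.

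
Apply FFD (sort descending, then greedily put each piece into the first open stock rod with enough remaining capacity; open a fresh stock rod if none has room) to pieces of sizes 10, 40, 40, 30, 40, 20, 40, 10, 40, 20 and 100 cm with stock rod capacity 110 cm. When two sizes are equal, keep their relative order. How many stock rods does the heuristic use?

Sorted descending: 100, 40, 40, 40, 40, 40, 30, 20, 20, 10, 10.
  100 → stock rod 1 (new)  [load 100/110]
  40 → stock rod 2 (new)  [load 40/110]
  40 → stock rod 2  [load 80/110]
  40 → stock rod 3 (new)  [load 40/110]
  40 → stock rod 3  [load 80/110]
  40 → stock rod 4 (new)  [load 40/110]
  30 → stock rod 2  [load 110/110]
  20 → stock rod 3  [load 100/110]
  20 → stock rod 4  [load 60/110]
  10 → stock rod 1  [load 110/110]
  10 → stock rod 3  [load 110/110]
4 stock rods opened.

4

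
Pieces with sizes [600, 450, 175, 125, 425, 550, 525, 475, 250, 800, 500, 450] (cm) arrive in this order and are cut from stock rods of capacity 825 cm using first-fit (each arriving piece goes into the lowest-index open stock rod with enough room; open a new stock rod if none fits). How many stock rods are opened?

  600 → stock rod 1 (new)  [load 600/825]
  450 → stock rod 2 (new)  [load 450/825]
  175 → stock rod 1  [load 775/825]
  125 → stock rod 2  [load 575/825]
  425 → stock rod 3 (new)  [load 425/825]
  550 → stock rod 4 (new)  [load 550/825]
  525 → stock rod 5 (new)  [load 525/825]
  475 → stock rod 6 (new)  [load 475/825]
  250 → stock rod 2  [load 825/825]
  800 → stock rod 7 (new)  [load 800/825]
  500 → stock rod 8 (new)  [load 500/825]
  450 → stock rod 9 (new)  [load 450/825]
9 stock rods opened.

9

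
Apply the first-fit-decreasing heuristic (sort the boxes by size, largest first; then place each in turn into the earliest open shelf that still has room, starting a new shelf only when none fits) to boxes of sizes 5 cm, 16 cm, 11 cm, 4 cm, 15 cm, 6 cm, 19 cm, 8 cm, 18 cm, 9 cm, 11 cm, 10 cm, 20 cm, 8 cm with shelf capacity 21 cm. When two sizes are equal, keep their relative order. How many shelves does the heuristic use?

8

Sorted descending: 20, 19, 18, 16, 15, 11, 11, 10, 9, 8, 8, 6, 5, 4.
  20 → shelf 1 (new)  [load 20/21]
  19 → shelf 2 (new)  [load 19/21]
  18 → shelf 3 (new)  [load 18/21]
  16 → shelf 4 (new)  [load 16/21]
  15 → shelf 5 (new)  [load 15/21]
  11 → shelf 6 (new)  [load 11/21]
  11 → shelf 7 (new)  [load 11/21]
  10 → shelf 6  [load 21/21]
  9 → shelf 7  [load 20/21]
  8 → shelf 8 (new)  [load 8/21]
  8 → shelf 8  [load 16/21]
  6 → shelf 5  [load 21/21]
  5 → shelf 4  [load 21/21]
  4 → shelf 8  [load 20/21]
8 shelves opened.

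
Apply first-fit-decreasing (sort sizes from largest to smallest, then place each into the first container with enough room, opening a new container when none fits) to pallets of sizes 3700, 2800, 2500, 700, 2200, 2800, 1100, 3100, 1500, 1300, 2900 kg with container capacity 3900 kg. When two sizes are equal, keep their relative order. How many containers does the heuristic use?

Sorted descending: 3700, 3100, 2900, 2800, 2800, 2500, 2200, 1500, 1300, 1100, 700.
  3700 → container 1 (new)  [load 3700/3900]
  3100 → container 2 (new)  [load 3100/3900]
  2900 → container 3 (new)  [load 2900/3900]
  2800 → container 4 (new)  [load 2800/3900]
  2800 → container 5 (new)  [load 2800/3900]
  2500 → container 6 (new)  [load 2500/3900]
  2200 → container 7 (new)  [load 2200/3900]
  1500 → container 7  [load 3700/3900]
  1300 → container 6  [load 3800/3900]
  1100 → container 4  [load 3900/3900]
  700 → container 2  [load 3800/3900]
7 containers opened.

7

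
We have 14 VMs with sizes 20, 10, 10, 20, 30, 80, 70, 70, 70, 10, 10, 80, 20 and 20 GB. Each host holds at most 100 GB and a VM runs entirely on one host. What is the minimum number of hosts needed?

Total = 80 + 80 + 70 + 70 + 70 + 30 + 20 + 20 + 20 + 20 + 10 + 10 + 10 + 10 = 520 GB.
Lower bound: ⌈520/100⌉ = 6 hosts.
A packing using 6 hosts:
  host 1: 80 + 20 = 100
  host 2: 80 + 20 = 100
  host 3: 70 + 30 = 100
  host 4: 70 + 20 + 10 = 100
  host 5: 70 + 20 + 10 = 100
  host 6: 10 + 10 = 20
This matches the lower bound, so 6 is optimal.

6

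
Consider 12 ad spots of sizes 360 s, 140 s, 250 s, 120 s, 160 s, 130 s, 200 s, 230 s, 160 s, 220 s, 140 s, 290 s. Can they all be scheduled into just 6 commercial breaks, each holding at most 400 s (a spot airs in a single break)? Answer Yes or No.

No

Total = 2400 s; ⌈2400/400⌉ = 6.
The bound of 6 does not rule out 6, but exhaustive search shows no assignment into 6 commercial breaks of capacity 400 s exists — the minimum is 7.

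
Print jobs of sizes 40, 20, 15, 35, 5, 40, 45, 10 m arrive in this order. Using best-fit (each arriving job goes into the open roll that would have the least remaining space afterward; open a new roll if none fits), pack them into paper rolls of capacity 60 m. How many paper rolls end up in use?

4

  40 → roll 1 (new)  [load 40/60]
  20 → roll 1  [load 60/60]
  15 → roll 2 (new)  [load 15/60]
  35 → roll 2  [load 50/60]
  5 → roll 2  [load 55/60]
  40 → roll 3 (new)  [load 40/60]
  45 → roll 4 (new)  [load 45/60]
  10 → roll 4  [load 55/60]
4 paper rolls opened.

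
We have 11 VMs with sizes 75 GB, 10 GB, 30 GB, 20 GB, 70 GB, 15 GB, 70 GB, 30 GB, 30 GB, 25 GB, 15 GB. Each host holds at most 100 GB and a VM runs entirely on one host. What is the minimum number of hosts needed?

4

Total = 75 + 70 + 70 + 30 + 30 + 30 + 25 + 20 + 15 + 15 + 10 = 390 GB.
Lower bound: ⌈390/100⌉ = 4 hosts.
A packing using 4 hosts:
  host 1: 75 + 25 = 100
  host 2: 70 + 30 = 100
  host 3: 70 + 30 = 100
  host 4: 30 + 20 + 15 + 15 + 10 = 90
This matches the lower bound, so 4 is optimal.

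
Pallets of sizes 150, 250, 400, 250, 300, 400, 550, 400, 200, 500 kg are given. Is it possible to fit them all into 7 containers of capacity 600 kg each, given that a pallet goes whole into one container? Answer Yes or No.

A valid assignment using 7 containers:
  container 1: 550 = 550
  container 2: 500 = 500
  container 3: 400 + 200 = 600
  container 4: 400 + 150 = 550
  container 5: 400 = 400
  container 6: 300 + 250 = 550
  container 7: 250 = 250
Every load is within 600 kg, so 7 containers suffice.

Yes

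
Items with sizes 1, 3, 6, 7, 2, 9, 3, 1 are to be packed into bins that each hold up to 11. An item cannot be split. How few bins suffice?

3

Total = 9 + 7 + 6 + 3 + 3 + 2 + 1 + 1 = 32.
Lower bound: ⌈32/11⌉ = 3 bins.
A packing using 3 bins:
  bin 1: 9 + 2 = 11
  bin 2: 7 + 3 + 1 = 11
  bin 3: 6 + 3 + 1 = 10
This matches the lower bound, so 3 is optimal.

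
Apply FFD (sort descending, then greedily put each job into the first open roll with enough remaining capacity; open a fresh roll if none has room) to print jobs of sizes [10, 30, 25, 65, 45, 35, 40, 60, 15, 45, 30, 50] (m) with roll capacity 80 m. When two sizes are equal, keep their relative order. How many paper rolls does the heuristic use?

Sorted descending: 65, 60, 50, 45, 45, 40, 35, 30, 30, 25, 15, 10.
  65 → roll 1 (new)  [load 65/80]
  60 → roll 2 (new)  [load 60/80]
  50 → roll 3 (new)  [load 50/80]
  45 → roll 4 (new)  [load 45/80]
  45 → roll 5 (new)  [load 45/80]
  40 → roll 6 (new)  [load 40/80]
  35 → roll 4  [load 80/80]
  30 → roll 3  [load 80/80]
  30 → roll 5  [load 75/80]
  25 → roll 6  [load 65/80]
  15 → roll 1  [load 80/80]
  10 → roll 2  [load 70/80]
6 paper rolls opened.

6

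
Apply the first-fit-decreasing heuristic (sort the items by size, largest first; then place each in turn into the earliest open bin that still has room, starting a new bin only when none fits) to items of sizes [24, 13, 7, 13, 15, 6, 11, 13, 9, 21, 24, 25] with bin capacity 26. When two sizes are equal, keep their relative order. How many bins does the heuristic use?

8

Sorted descending: 25, 24, 24, 21, 15, 13, 13, 13, 11, 9, 7, 6.
  25 → bin 1 (new)  [load 25/26]
  24 → bin 2 (new)  [load 24/26]
  24 → bin 3 (new)  [load 24/26]
  21 → bin 4 (new)  [load 21/26]
  15 → bin 5 (new)  [load 15/26]
  13 → bin 6 (new)  [load 13/26]
  13 → bin 6  [load 26/26]
  13 → bin 7 (new)  [load 13/26]
  11 → bin 5  [load 26/26]
  9 → bin 7  [load 22/26]
  7 → bin 8 (new)  [load 7/26]
  6 → bin 8  [load 13/26]
8 bins opened.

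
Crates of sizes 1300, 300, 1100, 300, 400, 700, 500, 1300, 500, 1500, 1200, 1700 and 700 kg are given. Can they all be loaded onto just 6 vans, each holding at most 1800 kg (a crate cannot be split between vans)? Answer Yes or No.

No

Total = 11500 kg; ⌈11500/1800⌉ = 7.
At least 7 vans are required, but only 6 are allowed.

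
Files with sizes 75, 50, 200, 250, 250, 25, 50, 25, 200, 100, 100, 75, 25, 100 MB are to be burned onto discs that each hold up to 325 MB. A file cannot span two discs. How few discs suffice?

5

Total = 250 + 250 + 200 + 200 + 100 + 100 + 100 + 75 + 75 + 50 + 50 + 25 + 25 + 25 = 1525 MB.
Lower bound: ⌈1525/325⌉ = 5 discs.
A packing using 5 discs:
  disc 1: 250 + 75 = 325
  disc 2: 250 + 75 = 325
  disc 3: 200 + 100 + 25 = 325
  disc 4: 200 + 100 + 25 = 325
  disc 5: 100 + 50 + 50 + 25 = 225
This matches the lower bound, so 5 is optimal.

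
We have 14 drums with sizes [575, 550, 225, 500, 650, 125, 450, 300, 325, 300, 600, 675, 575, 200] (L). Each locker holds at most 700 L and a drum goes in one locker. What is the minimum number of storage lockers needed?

Total = 675 + 650 + 600 + 575 + 575 + 550 + 500 + 450 + 325 + 300 + 300 + 225 + 200 + 125 = 6050 L.
Lower bound: ⌈6050/700⌉ = 9 storage lockers.
A packing using 10 storage lockers:
  locker 1: 675 = 675
  locker 2: 650 = 650
  locker 3: 600 = 600
  locker 4: 575 + 125 = 700
  locker 5: 575 = 575
  locker 6: 550 = 550
  locker 7: 500 + 200 = 700
  locker 8: 450 + 225 = 675
  locker 9: 325 + 300 = 625
  locker 10: 300 = 300
No arrangement into 9 storage lockers stays within capacity, so 10 is optimal.

10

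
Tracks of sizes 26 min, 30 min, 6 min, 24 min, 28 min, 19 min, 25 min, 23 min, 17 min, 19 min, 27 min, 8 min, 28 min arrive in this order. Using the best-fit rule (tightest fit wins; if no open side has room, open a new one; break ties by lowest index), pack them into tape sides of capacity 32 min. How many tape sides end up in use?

11

  26 → side 1 (new)  [load 26/32]
  30 → side 2 (new)  [load 30/32]
  6 → side 1  [load 32/32]
  24 → side 3 (new)  [load 24/32]
  28 → side 4 (new)  [load 28/32]
  19 → side 5 (new)  [load 19/32]
  25 → side 6 (new)  [load 25/32]
  23 → side 7 (new)  [load 23/32]
  17 → side 8 (new)  [load 17/32]
  19 → side 9 (new)  [load 19/32]
  27 → side 10 (new)  [load 27/32]
  8 → side 3  [load 32/32]
  28 → side 11 (new)  [load 28/32]
11 tape sides opened.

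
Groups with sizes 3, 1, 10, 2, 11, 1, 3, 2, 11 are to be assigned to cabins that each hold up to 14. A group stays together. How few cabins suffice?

Total = 11 + 11 + 10 + 3 + 3 + 2 + 2 + 1 + 1 = 44.
Lower bound: ⌈44/14⌉ = 4 cabins.
A packing using 4 cabins:
  cabin 1: 11 + 3 = 14
  cabin 2: 11 + 3 = 14
  cabin 3: 10 + 2 + 2 = 14
  cabin 4: 1 + 1 = 2
This matches the lower bound, so 4 is optimal.

4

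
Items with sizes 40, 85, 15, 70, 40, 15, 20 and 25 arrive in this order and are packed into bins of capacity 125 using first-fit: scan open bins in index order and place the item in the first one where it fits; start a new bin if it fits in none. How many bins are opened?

  40 → bin 1 (new)  [load 40/125]
  85 → bin 1  [load 125/125]
  15 → bin 2 (new)  [load 15/125]
  70 → bin 2  [load 85/125]
  40 → bin 2  [load 125/125]
  15 → bin 3 (new)  [load 15/125]
  20 → bin 3  [load 35/125]
  25 → bin 3  [load 60/125]
3 bins opened.

3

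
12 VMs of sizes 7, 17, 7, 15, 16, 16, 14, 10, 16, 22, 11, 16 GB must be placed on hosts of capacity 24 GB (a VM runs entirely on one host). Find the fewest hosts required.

Total = 22 + 17 + 16 + 16 + 16 + 16 + 15 + 14 + 11 + 10 + 7 + 7 = 167 GB.
Lower bound: ⌈167/24⌉ = 7 hosts.
Also, 8 VMs each exceed 12 GB, and no two of those can share a host, so at least 8 hosts are needed.
A packing using 9 hosts:
  host 1: 22 = 22
  host 2: 17 + 7 = 24
  host 3: 16 + 7 = 23
  host 4: 16 = 16
  host 5: 16 = 16
  host 6: 16 = 16
  host 7: 15 = 15
  host 8: 14 + 10 = 24
  host 9: 11 = 11
No arrangement into 8 hosts stays within capacity, so 9 is optimal.

9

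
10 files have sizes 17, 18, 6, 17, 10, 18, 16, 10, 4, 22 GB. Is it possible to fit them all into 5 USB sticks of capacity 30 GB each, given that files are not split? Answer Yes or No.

Total = 138 GB; ⌈138/30⌉ = 5.
6 files each exceed half the capacity and cannot share a USB stick, forcing at least 6 USB sticks.
At least 6 USB sticks are required, but only 5 are allowed.

No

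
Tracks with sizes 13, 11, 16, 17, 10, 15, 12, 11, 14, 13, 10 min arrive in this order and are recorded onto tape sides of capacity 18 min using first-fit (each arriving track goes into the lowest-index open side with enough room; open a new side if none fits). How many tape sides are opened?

11

  13 → side 1 (new)  [load 13/18]
  11 → side 2 (new)  [load 11/18]
  16 → side 3 (new)  [load 16/18]
  17 → side 4 (new)  [load 17/18]
  10 → side 5 (new)  [load 10/18]
  15 → side 6 (new)  [load 15/18]
  12 → side 7 (new)  [load 12/18]
  11 → side 8 (new)  [load 11/18]
  14 → side 9 (new)  [load 14/18]
  13 → side 10 (new)  [load 13/18]
  10 → side 11 (new)  [load 10/18]
11 tape sides opened.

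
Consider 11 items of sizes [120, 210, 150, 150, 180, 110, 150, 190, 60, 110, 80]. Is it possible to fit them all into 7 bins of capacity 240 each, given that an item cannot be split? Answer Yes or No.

Total = 1510; ⌈1510/240⌉ = 7.
The bound of 7 does not rule out 7, but exhaustive search shows no assignment into 7 bins of capacity 240 exists — the minimum is 8.

No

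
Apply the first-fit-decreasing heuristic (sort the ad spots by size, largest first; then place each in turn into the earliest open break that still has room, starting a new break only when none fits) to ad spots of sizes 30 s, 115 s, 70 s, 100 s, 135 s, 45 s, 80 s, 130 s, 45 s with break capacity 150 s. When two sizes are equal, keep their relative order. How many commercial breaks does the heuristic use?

6

Sorted descending: 135, 130, 115, 100, 80, 70, 45, 45, 30.
  135 → break 1 (new)  [load 135/150]
  130 → break 2 (new)  [load 130/150]
  115 → break 3 (new)  [load 115/150]
  100 → break 4 (new)  [load 100/150]
  80 → break 5 (new)  [load 80/150]
  70 → break 5  [load 150/150]
  45 → break 4  [load 145/150]
  45 → break 6 (new)  [load 45/150]
  30 → break 3  [load 145/150]
6 commercial breaks opened.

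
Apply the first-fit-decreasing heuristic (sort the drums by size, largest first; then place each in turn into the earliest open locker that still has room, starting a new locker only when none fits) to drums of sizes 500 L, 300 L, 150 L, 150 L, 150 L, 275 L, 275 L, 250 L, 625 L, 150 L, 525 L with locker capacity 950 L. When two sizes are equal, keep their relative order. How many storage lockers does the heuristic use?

Sorted descending: 625, 525, 500, 300, 275, 275, 250, 150, 150, 150, 150.
  625 → locker 1 (new)  [load 625/950]
  525 → locker 2 (new)  [load 525/950]
  500 → locker 3 (new)  [load 500/950]
  300 → locker 1  [load 925/950]
  275 → locker 2  [load 800/950]
  275 → locker 3  [load 775/950]
  250 → locker 4 (new)  [load 250/950]
  150 → locker 2  [load 950/950]
  150 → locker 3  [load 925/950]
  150 → locker 4  [load 400/950]
  150 → locker 4  [load 550/950]
4 storage lockers opened.

4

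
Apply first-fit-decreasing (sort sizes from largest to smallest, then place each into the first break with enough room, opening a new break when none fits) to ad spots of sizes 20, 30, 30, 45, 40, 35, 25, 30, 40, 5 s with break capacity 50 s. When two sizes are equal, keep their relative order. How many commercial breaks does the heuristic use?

Sorted descending: 45, 40, 40, 35, 30, 30, 30, 25, 20, 5.
  45 → break 1 (new)  [load 45/50]
  40 → break 2 (new)  [load 40/50]
  40 → break 3 (new)  [load 40/50]
  35 → break 4 (new)  [load 35/50]
  30 → break 5 (new)  [load 30/50]
  30 → break 6 (new)  [load 30/50]
  30 → break 7 (new)  [load 30/50]
  25 → break 8 (new)  [load 25/50]
  20 → break 5  [load 50/50]
  5 → break 1  [load 50/50]
8 commercial breaks opened.

8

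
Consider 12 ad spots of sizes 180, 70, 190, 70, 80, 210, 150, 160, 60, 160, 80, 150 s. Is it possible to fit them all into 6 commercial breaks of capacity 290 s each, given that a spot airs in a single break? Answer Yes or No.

Total = 1560 s; ⌈1560/290⌉ = 6.
7 ad spots each exceed half the capacity and cannot share a break, forcing at least 7 commercial breaks.
At least 7 commercial breaks are required, but only 6 are allowed.

No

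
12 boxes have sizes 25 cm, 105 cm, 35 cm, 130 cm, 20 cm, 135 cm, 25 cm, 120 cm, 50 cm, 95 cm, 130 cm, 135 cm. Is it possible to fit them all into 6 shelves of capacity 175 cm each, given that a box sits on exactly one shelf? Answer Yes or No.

No

Total = 1005 cm; ⌈1005/175⌉ = 6.
7 boxes each exceed half the capacity and cannot share a shelf, forcing at least 7 shelves.
At least 7 shelves are required, but only 6 are allowed.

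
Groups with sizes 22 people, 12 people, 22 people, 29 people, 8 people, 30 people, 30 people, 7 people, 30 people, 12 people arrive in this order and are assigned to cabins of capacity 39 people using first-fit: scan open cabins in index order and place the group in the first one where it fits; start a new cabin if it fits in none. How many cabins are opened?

7

  22 → cabin 1 (new)  [load 22/39]
  12 → cabin 1  [load 34/39]
  22 → cabin 2 (new)  [load 22/39]
  29 → cabin 3 (new)  [load 29/39]
  8 → cabin 2  [load 30/39]
  30 → cabin 4 (new)  [load 30/39]
  30 → cabin 5 (new)  [load 30/39]
  7 → cabin 2  [load 37/39]
  30 → cabin 6 (new)  [load 30/39]
  12 → cabin 7 (new)  [load 12/39]
7 cabins opened.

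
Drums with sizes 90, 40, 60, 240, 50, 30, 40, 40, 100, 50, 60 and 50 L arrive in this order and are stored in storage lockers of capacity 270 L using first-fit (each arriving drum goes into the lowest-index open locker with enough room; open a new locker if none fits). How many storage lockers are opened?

4

  90 → locker 1 (new)  [load 90/270]
  40 → locker 1  [load 130/270]
  60 → locker 1  [load 190/270]
  240 → locker 2 (new)  [load 240/270]
  50 → locker 1  [load 240/270]
  30 → locker 1  [load 270/270]
  40 → locker 3 (new)  [load 40/270]
  40 → locker 3  [load 80/270]
  100 → locker 3  [load 180/270]
  50 → locker 3  [load 230/270]
  60 → locker 4 (new)  [load 60/270]
  50 → locker 4  [load 110/270]
4 storage lockers opened.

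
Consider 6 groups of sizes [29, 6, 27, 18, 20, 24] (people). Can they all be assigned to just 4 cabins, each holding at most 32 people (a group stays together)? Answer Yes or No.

No

Total = 124 people; ⌈124/32⌉ = 4.
5 groups each exceed half the capacity and cannot share a cabin, forcing at least 5 cabins.
At least 5 cabins are required, but only 4 are allowed.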